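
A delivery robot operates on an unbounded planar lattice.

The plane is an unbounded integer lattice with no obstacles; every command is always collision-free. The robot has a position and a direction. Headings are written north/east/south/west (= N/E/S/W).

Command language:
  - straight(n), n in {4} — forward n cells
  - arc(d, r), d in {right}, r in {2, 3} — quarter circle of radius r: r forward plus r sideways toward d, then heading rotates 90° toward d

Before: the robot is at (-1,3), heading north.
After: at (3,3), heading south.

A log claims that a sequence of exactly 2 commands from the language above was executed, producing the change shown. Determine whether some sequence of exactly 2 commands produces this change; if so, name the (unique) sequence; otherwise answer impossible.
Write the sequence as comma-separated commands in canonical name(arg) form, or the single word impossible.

key: position moved to (3,3) AND the heading swung to S — translation plus rotation needed
start: at (-1,3), heading north
step 1 (arc(right, 2)): at (1,5), heading east
step 2 (arc(right, 2)): at (3,3), heading south
all 9 alternatives checked — unique.

arc(right, 2), arc(right, 2)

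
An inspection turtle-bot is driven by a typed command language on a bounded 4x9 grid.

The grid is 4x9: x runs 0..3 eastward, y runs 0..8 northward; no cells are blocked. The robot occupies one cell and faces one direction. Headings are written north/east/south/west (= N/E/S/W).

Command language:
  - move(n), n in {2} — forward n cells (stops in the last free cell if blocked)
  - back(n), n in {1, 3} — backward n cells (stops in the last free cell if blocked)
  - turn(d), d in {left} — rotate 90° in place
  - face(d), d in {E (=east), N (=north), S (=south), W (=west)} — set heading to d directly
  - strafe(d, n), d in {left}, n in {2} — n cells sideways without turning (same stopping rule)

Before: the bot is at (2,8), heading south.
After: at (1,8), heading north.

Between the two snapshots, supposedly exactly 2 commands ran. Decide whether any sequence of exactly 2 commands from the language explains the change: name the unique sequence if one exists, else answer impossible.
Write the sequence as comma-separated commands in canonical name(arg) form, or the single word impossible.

impossible

all 81 sequences checked — none match.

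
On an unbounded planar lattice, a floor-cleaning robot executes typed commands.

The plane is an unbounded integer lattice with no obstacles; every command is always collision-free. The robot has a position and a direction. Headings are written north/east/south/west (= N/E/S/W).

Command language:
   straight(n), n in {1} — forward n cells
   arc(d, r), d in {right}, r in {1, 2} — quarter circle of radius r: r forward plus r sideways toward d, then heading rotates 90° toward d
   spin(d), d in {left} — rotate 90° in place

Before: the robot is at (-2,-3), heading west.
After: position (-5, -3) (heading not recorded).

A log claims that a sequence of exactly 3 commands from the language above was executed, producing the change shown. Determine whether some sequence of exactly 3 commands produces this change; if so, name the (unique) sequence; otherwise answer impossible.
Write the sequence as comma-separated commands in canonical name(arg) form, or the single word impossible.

straight(1), straight(1), straight(1)

from: at (-2,-3), heading west
[1] after straight(1): at (-3,-3), heading west
[2] after straight(1): at (-4,-3), heading west
[3] after straight(1): at (-5,-3), heading west
all 64 alternatives checked — unique.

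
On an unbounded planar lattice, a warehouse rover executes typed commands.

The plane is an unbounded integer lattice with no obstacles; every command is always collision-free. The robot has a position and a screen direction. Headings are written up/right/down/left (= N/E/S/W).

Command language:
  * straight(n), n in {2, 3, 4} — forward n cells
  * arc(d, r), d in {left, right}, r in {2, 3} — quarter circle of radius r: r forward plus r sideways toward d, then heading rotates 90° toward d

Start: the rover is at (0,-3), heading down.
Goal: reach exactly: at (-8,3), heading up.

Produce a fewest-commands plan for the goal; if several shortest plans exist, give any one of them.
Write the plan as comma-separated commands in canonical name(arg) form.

arc(right, 3), straight(2), arc(right, 3), straight(2), straight(4)

from: at (0,-3), heading down
t=1 arc(right, 3) ⇒ at (-3,-6), heading left
t=2 straight(2) ⇒ at (-5,-6), heading left
t=3 arc(right, 3) ⇒ at (-8,-3), heading up
t=4 straight(2) ⇒ at (-8,-1), heading up
t=5 straight(4) ⇒ at (-8,3), heading up
nothing shorter than 5 reaches the goal.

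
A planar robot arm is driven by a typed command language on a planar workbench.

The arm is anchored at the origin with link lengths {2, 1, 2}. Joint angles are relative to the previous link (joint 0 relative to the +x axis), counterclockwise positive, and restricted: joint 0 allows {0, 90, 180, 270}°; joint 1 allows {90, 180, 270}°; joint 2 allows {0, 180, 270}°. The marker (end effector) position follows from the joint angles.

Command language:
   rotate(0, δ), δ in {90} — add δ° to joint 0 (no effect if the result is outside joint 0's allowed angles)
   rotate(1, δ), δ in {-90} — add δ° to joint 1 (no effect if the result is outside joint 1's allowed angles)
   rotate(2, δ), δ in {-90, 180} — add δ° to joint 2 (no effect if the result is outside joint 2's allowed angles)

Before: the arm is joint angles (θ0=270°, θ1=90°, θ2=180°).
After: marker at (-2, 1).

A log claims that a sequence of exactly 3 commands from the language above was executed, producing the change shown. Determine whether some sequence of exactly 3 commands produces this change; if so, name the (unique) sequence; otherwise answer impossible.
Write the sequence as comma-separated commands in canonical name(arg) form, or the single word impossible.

rotate(0, 90), rotate(0, 90), rotate(0, 90)

t0: joint angles (θ0=270°, θ1=90°, θ2=180°)
1. rotate(0, 90) → joint angles (θ0=0°, θ1=90°, θ2=180°)
2. rotate(0, 90) → joint angles (θ0=90°, θ1=90°, θ2=180°)
3. rotate(0, 90) → joint angles (θ0=180°, θ1=90°, θ2=180°)
all 64 alternatives checked — unique.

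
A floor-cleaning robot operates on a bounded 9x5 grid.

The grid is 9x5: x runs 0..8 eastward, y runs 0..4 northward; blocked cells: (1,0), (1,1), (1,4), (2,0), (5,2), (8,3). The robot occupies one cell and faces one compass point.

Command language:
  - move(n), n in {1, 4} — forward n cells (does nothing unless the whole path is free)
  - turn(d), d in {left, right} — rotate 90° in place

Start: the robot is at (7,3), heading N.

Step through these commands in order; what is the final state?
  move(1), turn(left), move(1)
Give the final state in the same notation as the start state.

t0: at (7,3), heading N
t=1 move(1) ⇒ at (7,4), heading N
t=2 turn(left) ⇒ at (7,4), heading W
t=3 move(1) ⇒ at (6,4), heading W

at (6,4), heading W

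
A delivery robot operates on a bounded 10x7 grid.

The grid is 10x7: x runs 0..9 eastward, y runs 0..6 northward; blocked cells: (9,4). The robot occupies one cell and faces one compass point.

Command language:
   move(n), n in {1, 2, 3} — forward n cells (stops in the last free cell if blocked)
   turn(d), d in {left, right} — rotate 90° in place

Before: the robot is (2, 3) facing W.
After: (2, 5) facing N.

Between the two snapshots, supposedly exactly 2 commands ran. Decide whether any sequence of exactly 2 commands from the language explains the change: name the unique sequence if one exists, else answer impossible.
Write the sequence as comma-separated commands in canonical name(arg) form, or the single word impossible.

turn(right), move(2)

key: order matters: swapping turn(right) and move(2) lands elsewhere
initial: (2, 3) facing W
t=1 turn(right) ⇒ (2, 3) facing N
t=2 move(2) ⇒ (2, 5) facing N
no other 2-command option fits: unique.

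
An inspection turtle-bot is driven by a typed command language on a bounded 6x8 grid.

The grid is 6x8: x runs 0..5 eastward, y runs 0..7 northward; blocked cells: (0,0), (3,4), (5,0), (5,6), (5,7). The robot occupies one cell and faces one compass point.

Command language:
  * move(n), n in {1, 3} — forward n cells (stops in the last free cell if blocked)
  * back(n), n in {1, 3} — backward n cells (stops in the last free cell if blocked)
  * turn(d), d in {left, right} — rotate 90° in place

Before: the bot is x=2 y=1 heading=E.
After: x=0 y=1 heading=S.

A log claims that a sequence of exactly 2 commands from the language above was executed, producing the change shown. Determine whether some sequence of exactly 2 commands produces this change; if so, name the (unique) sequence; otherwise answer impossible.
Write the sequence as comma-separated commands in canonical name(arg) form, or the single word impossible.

back(3), turn(right)

key: back(3) runs into the grid edge before its full distance
t0: x=2 y=1 heading=E
t=1 back(3) ⇒ x=0 y=1 heading=E
t=2 turn(right) ⇒ x=0 y=1 heading=S
no rival 2-sequence matches.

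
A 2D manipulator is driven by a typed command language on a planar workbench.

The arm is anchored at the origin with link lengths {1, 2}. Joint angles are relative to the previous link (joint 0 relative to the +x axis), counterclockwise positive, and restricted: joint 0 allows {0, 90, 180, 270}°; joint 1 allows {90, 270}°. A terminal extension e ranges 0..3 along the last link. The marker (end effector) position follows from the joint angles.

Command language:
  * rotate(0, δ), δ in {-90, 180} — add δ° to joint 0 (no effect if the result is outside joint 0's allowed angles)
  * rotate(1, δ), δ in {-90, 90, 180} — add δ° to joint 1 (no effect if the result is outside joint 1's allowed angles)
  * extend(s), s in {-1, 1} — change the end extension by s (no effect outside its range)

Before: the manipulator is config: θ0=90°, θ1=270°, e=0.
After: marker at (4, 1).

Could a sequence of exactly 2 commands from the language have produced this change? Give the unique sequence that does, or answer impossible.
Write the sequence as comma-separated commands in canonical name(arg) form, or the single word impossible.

start: config: θ0=90°, θ1=270°, e=0
1. extend(1) → config: θ0=90°, θ1=270°, e=1
2. extend(1) → config: θ0=90°, θ1=270°, e=2
no other 2-command option fits: unique.

extend(1), extend(1)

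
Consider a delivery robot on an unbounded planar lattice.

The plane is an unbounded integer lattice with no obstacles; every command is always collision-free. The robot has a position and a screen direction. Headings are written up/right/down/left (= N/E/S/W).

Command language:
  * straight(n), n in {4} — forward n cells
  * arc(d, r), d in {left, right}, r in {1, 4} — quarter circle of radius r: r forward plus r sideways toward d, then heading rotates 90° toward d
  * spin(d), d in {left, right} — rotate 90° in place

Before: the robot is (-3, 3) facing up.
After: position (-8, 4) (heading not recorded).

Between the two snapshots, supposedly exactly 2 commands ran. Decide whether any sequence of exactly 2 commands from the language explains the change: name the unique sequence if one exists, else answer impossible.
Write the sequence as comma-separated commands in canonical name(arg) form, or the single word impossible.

key: running straight(4) before arc(left, 1) would end elsewhere — order is forced
from: (-3, 3) facing up
1. arc(left, 1) → (-4, 4) facing left
2. straight(4) → (-8, 4) facing left
no other 2-command option fits: unique.

arc(left, 1), straight(4)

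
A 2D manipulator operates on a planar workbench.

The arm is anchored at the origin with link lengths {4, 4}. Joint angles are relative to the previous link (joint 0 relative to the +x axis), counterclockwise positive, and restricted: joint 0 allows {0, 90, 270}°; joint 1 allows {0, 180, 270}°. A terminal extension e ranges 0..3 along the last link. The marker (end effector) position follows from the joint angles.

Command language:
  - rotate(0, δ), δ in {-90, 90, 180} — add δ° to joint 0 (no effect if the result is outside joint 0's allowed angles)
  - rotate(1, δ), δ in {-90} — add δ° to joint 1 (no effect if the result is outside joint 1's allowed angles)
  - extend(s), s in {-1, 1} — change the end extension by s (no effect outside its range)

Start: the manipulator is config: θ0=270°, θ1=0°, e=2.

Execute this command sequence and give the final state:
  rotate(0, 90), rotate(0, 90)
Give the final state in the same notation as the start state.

initial: config: θ0=270°, θ1=0°, e=2
[1] after rotate(0, 90): config: θ0=0°, θ1=0°, e=2
[2] after rotate(0, 90): config: θ0=90°, θ1=0°, e=2

config: θ0=90°, θ1=0°, e=2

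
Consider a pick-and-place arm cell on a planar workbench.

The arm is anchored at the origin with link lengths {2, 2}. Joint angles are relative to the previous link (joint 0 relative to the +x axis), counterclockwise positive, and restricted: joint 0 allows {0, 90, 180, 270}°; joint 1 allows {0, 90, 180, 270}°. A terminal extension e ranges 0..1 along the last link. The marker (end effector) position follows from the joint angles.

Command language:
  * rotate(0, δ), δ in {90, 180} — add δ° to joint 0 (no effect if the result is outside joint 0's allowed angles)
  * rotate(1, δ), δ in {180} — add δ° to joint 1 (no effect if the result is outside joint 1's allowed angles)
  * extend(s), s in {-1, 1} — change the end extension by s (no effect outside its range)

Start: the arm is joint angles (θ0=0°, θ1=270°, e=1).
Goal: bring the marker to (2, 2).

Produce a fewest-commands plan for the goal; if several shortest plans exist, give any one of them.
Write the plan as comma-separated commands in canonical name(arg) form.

t0: joint angles (θ0=0°, θ1=270°, e=1)
t=1 rotate(1, 180) ⇒ joint angles (θ0=0°, θ1=90°, e=1)
t=2 extend(-1) ⇒ joint angles (θ0=0°, θ1=90°, e=0)
nothing shorter than 2 reaches the goal.

rotate(1, 180), extend(-1)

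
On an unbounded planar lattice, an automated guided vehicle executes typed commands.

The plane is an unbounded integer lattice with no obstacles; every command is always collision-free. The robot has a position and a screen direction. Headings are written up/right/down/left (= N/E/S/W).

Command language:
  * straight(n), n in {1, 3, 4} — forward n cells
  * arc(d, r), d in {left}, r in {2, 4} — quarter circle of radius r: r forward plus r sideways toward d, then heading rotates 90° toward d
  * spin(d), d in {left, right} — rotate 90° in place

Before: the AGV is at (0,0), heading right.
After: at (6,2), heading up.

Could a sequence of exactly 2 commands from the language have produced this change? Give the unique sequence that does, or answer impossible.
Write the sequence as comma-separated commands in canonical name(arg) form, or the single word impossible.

straight(4), arc(left, 2)

key: cell and facing (now N) both changed — the 2 commands mix motion and turning
start: at (0,0), heading right
step 1 (straight(4)): at (4,0), heading right
step 2 (arc(left, 2)): at (6,2), heading up
uniquely the one of 49 2-step routes that fits.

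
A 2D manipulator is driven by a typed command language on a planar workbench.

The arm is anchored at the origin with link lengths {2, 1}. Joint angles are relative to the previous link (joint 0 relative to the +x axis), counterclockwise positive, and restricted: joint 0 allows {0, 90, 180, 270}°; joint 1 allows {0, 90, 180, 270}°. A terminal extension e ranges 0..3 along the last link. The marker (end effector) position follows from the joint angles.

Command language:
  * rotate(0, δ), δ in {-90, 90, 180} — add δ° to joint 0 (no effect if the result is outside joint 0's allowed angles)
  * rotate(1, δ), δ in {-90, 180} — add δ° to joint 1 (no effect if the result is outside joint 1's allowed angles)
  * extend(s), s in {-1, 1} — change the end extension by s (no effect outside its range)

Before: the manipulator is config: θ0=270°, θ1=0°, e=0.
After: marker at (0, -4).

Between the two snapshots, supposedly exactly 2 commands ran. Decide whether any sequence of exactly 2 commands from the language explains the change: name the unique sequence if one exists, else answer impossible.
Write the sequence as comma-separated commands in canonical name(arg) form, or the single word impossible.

key: running extend(1) before extend(-1) would end elsewhere — order is forced
start: config: θ0=270°, θ1=0°, e=0
1. extend(-1) → config: θ0=270°, θ1=0°, e=0
2. extend(1) → config: θ0=270°, θ1=0°, e=1
all 49 alternatives checked — unique.

extend(-1), extend(1)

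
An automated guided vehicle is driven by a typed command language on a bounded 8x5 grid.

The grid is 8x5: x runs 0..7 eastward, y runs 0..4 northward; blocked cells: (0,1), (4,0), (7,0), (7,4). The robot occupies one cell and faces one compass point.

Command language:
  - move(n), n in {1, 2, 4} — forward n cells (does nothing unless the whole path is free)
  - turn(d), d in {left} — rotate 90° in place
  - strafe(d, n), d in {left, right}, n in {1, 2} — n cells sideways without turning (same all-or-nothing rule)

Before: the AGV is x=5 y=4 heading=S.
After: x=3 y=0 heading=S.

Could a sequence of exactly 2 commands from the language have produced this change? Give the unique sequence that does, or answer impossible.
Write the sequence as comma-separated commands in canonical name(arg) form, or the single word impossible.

key: heading stays S — no command in the sequence turns
t0: x=5 y=4 heading=S
1. strafe(right, 2) → x=3 y=4 heading=S
2. move(4) → x=3 y=0 heading=S
all 64 alternatives checked — unique.

strafe(right, 2), move(4)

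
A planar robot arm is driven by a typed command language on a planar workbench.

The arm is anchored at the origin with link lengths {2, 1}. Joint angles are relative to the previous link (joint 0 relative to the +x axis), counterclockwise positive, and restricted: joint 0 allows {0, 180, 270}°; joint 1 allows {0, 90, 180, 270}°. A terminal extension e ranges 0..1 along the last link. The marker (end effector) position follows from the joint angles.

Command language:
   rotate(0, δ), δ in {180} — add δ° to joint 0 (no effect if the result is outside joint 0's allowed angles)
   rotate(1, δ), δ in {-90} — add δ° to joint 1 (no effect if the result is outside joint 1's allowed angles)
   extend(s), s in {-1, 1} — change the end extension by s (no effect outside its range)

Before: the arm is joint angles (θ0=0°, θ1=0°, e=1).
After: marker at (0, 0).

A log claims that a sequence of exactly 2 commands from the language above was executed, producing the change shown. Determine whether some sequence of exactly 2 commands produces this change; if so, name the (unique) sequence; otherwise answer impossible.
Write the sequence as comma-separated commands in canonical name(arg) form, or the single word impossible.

rotate(1, -90), rotate(1, -90)

start: joint angles (θ0=0°, θ1=0°, e=1)
[1] after rotate(1, -90): joint angles (θ0=0°, θ1=270°, e=1)
[2] after rotate(1, -90): joint angles (θ0=0°, θ1=180°, e=1)
all 16 alternatives checked — unique.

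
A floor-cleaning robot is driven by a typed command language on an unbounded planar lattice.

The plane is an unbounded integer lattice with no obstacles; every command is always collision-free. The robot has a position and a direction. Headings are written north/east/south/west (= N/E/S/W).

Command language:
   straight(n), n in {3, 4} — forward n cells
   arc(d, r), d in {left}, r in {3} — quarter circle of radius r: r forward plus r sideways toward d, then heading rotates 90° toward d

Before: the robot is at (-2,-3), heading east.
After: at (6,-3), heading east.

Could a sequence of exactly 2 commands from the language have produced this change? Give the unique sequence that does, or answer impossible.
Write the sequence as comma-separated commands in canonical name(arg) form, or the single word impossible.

key: still facing E at the end — nothing in the sequence rotates
initial: at (-2,-3), heading east
1. straight(4) → at (2,-3), heading east
2. straight(4) → at (6,-3), heading east
no rival 2-sequence matches.

straight(4), straight(4)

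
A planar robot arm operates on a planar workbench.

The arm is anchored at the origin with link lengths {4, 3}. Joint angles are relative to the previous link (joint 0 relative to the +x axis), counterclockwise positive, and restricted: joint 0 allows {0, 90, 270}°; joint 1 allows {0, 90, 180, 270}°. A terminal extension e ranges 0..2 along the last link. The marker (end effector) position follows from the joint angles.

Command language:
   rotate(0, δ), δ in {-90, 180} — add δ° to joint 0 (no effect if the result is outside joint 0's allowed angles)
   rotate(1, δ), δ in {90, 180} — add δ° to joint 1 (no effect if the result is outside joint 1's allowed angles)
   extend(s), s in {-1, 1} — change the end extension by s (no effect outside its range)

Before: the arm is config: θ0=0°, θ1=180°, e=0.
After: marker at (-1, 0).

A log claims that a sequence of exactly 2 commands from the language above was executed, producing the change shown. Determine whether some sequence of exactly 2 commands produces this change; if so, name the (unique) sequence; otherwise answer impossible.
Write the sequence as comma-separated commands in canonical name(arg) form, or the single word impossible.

t0: config: θ0=0°, θ1=180°, e=0
1. extend(1) → config: θ0=0°, θ1=180°, e=1
2. extend(1) → config: θ0=0°, θ1=180°, e=2
all 36 alternatives checked — unique.

extend(1), extend(1)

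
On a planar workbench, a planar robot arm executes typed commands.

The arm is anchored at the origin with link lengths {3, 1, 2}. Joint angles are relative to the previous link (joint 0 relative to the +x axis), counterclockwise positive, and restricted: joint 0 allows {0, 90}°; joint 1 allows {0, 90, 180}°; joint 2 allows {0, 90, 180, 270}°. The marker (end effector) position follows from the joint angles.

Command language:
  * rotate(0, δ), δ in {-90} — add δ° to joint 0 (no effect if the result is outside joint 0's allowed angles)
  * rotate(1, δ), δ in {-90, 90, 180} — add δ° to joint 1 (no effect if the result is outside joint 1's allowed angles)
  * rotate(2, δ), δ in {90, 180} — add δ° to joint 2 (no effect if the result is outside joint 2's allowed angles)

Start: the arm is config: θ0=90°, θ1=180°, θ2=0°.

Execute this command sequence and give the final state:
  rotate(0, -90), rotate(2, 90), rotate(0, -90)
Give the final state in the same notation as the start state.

config: θ0=0°, θ1=180°, θ2=90°

initial: config: θ0=90°, θ1=180°, θ2=0°
t=1 rotate(0, -90) ⇒ config: θ0=0°, θ1=180°, θ2=0°
t=2 rotate(2, 90) ⇒ config: θ0=0°, θ1=180°, θ2=90°
t=3 rotate(0, -90) ⇒ config: θ0=0°, θ1=180°, θ2=90°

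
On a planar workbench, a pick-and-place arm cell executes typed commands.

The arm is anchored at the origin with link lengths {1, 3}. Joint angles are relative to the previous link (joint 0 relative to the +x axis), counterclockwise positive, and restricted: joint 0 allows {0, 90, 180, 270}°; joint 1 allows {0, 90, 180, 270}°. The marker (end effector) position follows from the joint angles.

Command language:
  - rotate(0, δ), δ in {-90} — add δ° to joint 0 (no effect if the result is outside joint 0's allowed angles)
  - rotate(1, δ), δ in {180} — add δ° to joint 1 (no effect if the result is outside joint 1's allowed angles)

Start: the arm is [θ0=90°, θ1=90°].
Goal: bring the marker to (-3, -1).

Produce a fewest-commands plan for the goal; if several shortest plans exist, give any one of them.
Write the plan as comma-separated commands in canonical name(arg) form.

rotate(0, -90), rotate(0, -90), rotate(1, 180)

initial: [θ0=90°, θ1=90°]
1. rotate(0, -90) → [θ0=0°, θ1=90°]
2. rotate(0, -90) → [θ0=270°, θ1=90°]
3. rotate(1, 180) → [θ0=270°, θ1=270°]
no 2-step plan works, so 3 is optimal.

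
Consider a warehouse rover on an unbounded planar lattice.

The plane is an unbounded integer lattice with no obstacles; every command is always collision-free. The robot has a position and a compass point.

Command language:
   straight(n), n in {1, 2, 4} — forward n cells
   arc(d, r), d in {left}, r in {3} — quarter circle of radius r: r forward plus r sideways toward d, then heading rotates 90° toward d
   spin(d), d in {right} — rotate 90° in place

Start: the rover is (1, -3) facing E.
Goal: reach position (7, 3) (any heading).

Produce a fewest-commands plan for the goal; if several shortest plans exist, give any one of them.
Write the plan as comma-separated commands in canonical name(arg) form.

initial: (1, -3) facing E
1. arc(left, 3) → (4, 0) facing N
2. spin(right) → (4, 0) facing E
3. arc(left, 3) → (7, 3) facing N
minimal: 3 command(s), checked below 3.

arc(left, 3), spin(right), arc(left, 3)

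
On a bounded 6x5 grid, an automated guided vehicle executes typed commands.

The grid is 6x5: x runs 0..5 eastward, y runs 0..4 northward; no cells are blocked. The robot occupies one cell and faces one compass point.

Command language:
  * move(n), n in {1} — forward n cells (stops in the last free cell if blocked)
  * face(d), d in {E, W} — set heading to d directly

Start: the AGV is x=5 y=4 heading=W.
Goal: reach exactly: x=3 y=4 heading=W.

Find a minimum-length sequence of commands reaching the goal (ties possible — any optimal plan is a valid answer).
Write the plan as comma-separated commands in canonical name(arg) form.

move(1), move(1)

begin: x=5 y=4 heading=W
1. move(1) → x=4 y=4 heading=W
2. move(1) → x=3 y=4 heading=W
nothing shorter than 2 reaches the goal.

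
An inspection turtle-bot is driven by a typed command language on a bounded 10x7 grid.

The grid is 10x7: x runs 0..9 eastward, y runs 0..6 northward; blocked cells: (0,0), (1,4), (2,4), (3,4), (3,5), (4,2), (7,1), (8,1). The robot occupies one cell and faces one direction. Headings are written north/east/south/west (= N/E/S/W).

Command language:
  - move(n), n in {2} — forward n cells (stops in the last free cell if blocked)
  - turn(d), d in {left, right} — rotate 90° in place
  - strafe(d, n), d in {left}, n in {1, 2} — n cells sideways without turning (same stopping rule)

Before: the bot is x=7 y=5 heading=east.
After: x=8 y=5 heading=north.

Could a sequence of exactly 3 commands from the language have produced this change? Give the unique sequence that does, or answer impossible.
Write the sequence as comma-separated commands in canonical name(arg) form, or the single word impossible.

move(2), turn(left), strafe(left, 1)

key: running strafe(left, 1) before move(2) would end elsewhere — order is forced
begin: x=7 y=5 heading=east
step 1 (move(2)): x=9 y=5 heading=east
step 2 (turn(left)): x=9 y=5 heading=north
step 3 (strafe(left, 1)): x=8 y=5 heading=north
all 125 alternatives checked — unique.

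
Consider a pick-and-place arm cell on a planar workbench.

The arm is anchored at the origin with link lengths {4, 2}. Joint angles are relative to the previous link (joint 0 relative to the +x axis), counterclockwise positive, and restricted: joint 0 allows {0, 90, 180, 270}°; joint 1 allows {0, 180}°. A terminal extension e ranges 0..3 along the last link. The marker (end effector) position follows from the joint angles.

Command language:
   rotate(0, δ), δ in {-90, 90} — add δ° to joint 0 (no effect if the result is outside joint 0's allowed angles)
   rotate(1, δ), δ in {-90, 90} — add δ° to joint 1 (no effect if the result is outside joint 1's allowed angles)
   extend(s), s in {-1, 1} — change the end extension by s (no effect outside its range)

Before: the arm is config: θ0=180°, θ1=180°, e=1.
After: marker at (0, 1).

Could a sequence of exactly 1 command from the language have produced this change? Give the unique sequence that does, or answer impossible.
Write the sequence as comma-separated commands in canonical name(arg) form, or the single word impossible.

t0: config: θ0=180°, θ1=180°, e=1
t=1 rotate(0, -90) ⇒ config: θ0=90°, θ1=180°, e=1
uniquely the one of 6 1-step routes that fits.

rotate(0, -90)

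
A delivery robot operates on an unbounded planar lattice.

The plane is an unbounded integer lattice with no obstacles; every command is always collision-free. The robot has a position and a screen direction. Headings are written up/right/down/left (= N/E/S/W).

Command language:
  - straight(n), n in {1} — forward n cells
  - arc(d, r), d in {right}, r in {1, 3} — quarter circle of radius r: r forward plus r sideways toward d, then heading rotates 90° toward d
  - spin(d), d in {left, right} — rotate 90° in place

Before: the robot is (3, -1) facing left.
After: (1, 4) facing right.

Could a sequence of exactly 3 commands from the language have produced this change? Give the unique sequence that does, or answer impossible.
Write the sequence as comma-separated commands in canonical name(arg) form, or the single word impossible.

key: running arc(right, 1) before arc(right, 3) would end elsewhere — order is forced
t0: (3, -1) facing left
step 1 (arc(right, 3)): (0, 2) facing up
step 2 (straight(1)): (0, 3) facing up
step 3 (arc(right, 1)): (1, 4) facing right
uniquely the one of 125 3-step routes that fits.

arc(right, 3), straight(1), arc(right, 1)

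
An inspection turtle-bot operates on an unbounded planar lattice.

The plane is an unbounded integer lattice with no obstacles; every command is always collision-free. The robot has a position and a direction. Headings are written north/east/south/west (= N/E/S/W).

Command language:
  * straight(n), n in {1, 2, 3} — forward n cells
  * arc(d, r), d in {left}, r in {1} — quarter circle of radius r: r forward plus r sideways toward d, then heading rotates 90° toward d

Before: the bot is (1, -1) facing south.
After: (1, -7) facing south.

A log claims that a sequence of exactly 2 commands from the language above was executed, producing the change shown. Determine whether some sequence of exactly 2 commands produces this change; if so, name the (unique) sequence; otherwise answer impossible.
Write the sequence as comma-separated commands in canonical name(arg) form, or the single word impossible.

key: still facing S at the end — nothing in the sequence rotates
begin: (1, -1) facing south
step 1 (straight(3)): (1, -4) facing south
step 2 (straight(3)): (1, -7) facing south
all 16 alternatives checked — unique.

straight(3), straight(3)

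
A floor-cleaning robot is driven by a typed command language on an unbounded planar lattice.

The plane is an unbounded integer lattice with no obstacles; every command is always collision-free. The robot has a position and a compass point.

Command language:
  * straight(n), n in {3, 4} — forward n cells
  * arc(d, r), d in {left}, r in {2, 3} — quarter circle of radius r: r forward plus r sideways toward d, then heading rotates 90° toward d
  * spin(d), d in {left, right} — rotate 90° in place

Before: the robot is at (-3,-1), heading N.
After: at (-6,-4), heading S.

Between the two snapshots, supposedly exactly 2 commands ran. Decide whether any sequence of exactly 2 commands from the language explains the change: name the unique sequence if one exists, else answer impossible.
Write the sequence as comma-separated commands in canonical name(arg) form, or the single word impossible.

spin(left), arc(left, 3)

key: running arc(left, 3) before spin(left) would end elsewhere — order is forced
from: at (-3,-1), heading N
1. spin(left) → at (-3,-1), heading W
2. arc(left, 3) → at (-6,-4), heading S
uniquely the one of 36 2-step routes that fits.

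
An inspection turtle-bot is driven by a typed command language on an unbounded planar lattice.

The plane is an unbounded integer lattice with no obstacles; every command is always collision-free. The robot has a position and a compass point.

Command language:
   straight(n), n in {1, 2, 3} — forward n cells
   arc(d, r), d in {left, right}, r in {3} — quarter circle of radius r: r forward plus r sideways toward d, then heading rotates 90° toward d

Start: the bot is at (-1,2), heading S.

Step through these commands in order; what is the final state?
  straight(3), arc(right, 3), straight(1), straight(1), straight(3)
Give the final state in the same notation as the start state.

from: at (-1,2), heading S
1. straight(3) → at (-1,-1), heading S
2. arc(right, 3) → at (-4,-4), heading W
3. straight(1) → at (-5,-4), heading W
4. straight(1) → at (-6,-4), heading W
5. straight(3) → at (-9,-4), heading W

at (-9,-4), heading W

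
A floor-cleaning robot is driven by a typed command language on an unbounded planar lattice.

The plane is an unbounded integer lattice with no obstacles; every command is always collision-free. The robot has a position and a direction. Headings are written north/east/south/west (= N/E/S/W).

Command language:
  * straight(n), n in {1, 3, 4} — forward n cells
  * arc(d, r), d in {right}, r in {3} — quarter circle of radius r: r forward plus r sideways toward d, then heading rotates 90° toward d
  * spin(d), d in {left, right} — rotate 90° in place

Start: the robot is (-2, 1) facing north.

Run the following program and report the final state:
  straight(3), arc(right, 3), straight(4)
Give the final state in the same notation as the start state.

(5, 7) facing east

start: (-2, 1) facing north
step 1 (straight(3)): (-2, 4) facing north
step 2 (arc(right, 3)): (1, 7) facing east
step 3 (straight(4)): (5, 7) facing east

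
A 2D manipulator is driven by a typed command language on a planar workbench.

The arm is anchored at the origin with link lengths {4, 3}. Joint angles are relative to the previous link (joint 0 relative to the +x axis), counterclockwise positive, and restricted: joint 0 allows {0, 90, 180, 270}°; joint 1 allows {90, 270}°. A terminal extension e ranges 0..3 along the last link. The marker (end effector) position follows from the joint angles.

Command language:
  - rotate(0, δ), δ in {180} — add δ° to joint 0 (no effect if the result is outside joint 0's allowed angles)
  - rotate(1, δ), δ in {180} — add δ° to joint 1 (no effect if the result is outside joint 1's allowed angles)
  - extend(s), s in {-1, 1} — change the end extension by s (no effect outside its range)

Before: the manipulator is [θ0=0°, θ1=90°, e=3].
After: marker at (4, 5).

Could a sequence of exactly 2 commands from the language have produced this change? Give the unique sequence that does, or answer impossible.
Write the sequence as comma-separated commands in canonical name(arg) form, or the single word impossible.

extend(1), extend(-1)

key: order matters: swapping extend(1) and extend(-1) lands elsewhere
initial: [θ0=0°, θ1=90°, e=3]
step 1 (extend(1)): [θ0=0°, θ1=90°, e=3]
step 2 (extend(-1)): [θ0=0°, θ1=90°, e=2]
no rival 2-sequence matches.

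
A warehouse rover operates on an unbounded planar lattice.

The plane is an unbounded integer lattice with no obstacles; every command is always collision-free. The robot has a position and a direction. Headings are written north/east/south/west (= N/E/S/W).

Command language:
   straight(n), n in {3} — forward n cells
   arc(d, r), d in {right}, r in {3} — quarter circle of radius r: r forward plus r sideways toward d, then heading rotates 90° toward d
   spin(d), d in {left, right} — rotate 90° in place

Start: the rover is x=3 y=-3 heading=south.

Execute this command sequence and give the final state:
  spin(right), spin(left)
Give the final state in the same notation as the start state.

x=3 y=-3 heading=south

t0: x=3 y=-3 heading=south
1. spin(right) → x=3 y=-3 heading=west
2. spin(left) → x=3 y=-3 heading=south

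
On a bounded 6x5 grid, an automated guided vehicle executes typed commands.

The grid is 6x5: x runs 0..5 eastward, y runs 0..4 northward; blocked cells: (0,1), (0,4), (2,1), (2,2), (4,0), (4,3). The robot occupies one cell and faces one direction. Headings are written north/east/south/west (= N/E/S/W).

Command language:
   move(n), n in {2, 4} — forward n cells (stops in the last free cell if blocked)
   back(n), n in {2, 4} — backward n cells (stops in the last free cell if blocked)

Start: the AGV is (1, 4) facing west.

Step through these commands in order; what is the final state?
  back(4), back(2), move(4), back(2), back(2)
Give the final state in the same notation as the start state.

(5, 4) facing west

from: (1, 4) facing west
step 1 (back(4)): (5, 4) facing west
step 2 (back(2)): (5, 4) facing west
step 3 (move(4)): (1, 4) facing west
step 4 (back(2)): (3, 4) facing west
step 5 (back(2)): (5, 4) facing west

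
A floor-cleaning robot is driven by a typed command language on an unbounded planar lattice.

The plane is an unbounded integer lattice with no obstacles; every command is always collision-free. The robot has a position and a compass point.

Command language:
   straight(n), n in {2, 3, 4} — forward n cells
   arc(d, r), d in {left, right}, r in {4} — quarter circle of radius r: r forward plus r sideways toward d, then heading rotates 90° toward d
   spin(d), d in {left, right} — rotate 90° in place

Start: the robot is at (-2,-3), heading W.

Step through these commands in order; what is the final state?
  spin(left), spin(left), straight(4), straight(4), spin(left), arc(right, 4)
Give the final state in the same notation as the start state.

start: at (-2,-3), heading W
t=1 spin(left) ⇒ at (-2,-3), heading S
t=2 spin(left) ⇒ at (-2,-3), heading E
t=3 straight(4) ⇒ at (2,-3), heading E
t=4 straight(4) ⇒ at (6,-3), heading E
t=5 spin(left) ⇒ at (6,-3), heading N
t=6 arc(right, 4) ⇒ at (10,1), heading E

at (10,1), heading E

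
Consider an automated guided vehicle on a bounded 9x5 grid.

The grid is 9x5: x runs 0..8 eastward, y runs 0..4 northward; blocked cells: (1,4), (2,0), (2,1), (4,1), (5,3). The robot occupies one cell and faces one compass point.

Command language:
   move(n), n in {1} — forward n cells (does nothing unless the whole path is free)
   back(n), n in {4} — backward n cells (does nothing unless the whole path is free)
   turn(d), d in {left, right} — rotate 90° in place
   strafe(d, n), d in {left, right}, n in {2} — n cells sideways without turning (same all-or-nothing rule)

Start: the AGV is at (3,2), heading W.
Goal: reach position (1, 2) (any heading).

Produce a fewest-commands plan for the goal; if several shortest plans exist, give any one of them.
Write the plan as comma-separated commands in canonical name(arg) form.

turn(right), strafe(left, 2)

from: at (3,2), heading W
t=1 turn(right) ⇒ at (3,2), heading N
t=2 strafe(left, 2) ⇒ at (1,2), heading N
shorter routes all fall short; 2 is best.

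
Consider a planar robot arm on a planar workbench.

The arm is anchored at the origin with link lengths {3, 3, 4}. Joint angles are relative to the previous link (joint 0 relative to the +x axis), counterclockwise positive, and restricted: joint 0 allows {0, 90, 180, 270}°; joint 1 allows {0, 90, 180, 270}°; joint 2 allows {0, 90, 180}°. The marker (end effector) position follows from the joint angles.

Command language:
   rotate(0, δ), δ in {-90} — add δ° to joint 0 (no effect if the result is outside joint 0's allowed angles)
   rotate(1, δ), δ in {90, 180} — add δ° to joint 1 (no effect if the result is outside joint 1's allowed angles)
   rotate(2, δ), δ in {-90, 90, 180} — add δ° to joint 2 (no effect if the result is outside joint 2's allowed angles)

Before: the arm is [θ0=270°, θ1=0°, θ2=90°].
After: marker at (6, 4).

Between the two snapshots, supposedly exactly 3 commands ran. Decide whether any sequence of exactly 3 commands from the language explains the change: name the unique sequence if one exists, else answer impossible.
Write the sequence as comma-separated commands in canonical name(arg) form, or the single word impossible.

start: [θ0=270°, θ1=0°, θ2=90°]
t=1 rotate(0, -90) ⇒ [θ0=180°, θ1=0°, θ2=90°]
t=2 rotate(0, -90) ⇒ [θ0=90°, θ1=0°, θ2=90°]
t=3 rotate(0, -90) ⇒ [θ0=0°, θ1=0°, θ2=90°]
no rival 3-sequence matches.

rotate(0, -90), rotate(0, -90), rotate(0, -90)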